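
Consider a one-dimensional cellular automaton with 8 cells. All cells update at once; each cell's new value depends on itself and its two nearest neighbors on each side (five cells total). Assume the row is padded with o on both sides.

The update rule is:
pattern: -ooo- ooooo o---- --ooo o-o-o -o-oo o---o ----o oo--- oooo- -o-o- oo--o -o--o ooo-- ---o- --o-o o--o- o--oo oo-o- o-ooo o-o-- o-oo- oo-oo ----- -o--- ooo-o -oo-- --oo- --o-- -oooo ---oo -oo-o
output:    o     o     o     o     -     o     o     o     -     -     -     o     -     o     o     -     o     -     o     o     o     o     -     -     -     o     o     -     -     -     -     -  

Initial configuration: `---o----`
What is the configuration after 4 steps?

-oo--oo-
-ooo----
-ooo-oo-
-ooo-o--

-ooo-o--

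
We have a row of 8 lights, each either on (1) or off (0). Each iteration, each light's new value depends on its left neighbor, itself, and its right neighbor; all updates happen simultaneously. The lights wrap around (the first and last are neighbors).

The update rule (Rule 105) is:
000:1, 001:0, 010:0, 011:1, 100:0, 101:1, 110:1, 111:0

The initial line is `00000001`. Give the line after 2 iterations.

01111100
01000101

01000101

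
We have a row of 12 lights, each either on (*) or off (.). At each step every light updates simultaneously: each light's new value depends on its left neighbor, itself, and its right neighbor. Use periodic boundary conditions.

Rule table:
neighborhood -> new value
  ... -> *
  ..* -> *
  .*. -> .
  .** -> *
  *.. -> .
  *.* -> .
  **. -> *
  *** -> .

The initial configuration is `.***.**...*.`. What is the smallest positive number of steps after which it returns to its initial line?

12

**.*.**.**..
**...**.**.*
.*.****.**.*
...*..*.**..
***..*..**.*
..*.*..***.*
.*....**.*..
*..*****...*
*.**...*.***
*.**.**..*..
..**.**.*..*
.***.**...*.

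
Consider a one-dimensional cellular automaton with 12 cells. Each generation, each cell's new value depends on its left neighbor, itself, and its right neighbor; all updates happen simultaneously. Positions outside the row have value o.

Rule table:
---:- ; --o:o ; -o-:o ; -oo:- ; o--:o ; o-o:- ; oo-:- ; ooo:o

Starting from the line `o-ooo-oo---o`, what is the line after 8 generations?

generation 1: ---o----o-o-
generation 2: o-ooo--oo-o-
generation 3: ---o-oo---o-
generation 4: o-oo---o-oo-
generation 5: ----o-oo----
generation 6: o--oo---o--o
generation 7: -oo--o-oooo-
generation 8: ---ooo--oo--

---ooo--oo--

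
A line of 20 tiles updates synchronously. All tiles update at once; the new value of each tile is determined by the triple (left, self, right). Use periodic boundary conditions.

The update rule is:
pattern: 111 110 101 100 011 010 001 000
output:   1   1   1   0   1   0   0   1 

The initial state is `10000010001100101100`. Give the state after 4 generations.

11111101011111111111

00111000101100011100
10111010011101011101
11111100011110111111
11111101011111111111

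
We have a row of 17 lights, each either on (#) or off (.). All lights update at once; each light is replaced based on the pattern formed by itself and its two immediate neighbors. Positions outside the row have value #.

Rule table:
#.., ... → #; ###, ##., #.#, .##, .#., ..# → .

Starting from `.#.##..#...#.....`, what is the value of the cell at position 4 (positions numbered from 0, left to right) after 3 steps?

#

.....#..##..####.
####..#...#......
....#..##..#####.
position 4 holds #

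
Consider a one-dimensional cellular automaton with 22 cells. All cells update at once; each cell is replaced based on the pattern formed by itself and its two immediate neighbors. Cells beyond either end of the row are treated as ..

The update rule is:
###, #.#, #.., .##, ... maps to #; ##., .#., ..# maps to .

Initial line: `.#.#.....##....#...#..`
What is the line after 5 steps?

..#.####.#.###..##..##
#..####.#.###.#.#.#.#.
.#.###.#.###.#.#.#.#.#
..###.#.###.#.#.#.#.#.
#.##.#.###.#.#.#.#.#.#

#.##.#.###.#.#.#.#.#.#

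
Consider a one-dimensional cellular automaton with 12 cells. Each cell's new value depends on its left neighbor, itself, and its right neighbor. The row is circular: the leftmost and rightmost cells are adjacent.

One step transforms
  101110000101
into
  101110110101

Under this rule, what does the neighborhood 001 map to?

At position 8 the neighborhood is 001; the next row has 0 there.

0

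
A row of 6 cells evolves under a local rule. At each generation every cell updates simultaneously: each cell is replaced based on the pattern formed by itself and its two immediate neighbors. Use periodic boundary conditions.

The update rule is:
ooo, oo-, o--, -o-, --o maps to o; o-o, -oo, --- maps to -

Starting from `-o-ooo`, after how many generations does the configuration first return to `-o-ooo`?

generation 1: -o--oo
generation 2: -ooo-o
generation 3: --oo-o
generation 4: oo-o-o
generation 5: oo-o--
generation 6: -o-ooo

6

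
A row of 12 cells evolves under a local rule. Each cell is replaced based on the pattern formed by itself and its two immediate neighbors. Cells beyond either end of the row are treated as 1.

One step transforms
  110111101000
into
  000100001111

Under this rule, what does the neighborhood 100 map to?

1

At position 9 the neighborhood is 100; the next row has 1 there.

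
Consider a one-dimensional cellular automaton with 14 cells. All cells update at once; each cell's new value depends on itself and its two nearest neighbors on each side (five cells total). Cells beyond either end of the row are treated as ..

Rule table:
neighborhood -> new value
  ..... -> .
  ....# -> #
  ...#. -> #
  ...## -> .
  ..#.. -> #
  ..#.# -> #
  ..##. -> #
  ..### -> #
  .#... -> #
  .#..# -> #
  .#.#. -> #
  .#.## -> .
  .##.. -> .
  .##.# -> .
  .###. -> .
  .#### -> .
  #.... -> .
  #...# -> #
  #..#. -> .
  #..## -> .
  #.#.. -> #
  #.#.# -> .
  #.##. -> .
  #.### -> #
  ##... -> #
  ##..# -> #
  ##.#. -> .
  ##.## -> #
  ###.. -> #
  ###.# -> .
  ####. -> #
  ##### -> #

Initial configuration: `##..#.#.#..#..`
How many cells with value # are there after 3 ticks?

8

#.#.##.###.##.
##....##..#..#
#.#.#.#.#.##.#
count of #: 8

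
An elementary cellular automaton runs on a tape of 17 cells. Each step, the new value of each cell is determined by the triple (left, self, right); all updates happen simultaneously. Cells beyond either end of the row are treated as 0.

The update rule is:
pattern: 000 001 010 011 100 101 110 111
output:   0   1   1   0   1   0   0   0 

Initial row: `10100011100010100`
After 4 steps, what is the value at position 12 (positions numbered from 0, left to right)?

0

step 1: 10110100010110110
step 2: 10000110110000001
step 3: 11001000001000011
step 4: 00111100011100100
position 12 holds 0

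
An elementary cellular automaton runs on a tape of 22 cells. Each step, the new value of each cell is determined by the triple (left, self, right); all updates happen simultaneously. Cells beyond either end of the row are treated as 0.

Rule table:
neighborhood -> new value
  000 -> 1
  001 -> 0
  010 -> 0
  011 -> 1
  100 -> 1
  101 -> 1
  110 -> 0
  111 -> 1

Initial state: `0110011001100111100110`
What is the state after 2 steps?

0101010101010111010101
0010101010101110101010

0010101010101110101010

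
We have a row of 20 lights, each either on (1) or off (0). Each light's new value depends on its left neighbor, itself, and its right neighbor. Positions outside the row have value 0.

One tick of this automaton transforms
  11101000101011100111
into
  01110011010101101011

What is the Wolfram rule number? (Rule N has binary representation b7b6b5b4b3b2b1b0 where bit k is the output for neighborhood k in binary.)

227

position 1: 111 → 1  (bit 7 = 1)
position 2: 110 → 1  (bit 6 = 1)
position 3: 101 → 1  (bit 5 = 1)
position 5: 100 → 0  (bit 4 = 0)
position 0: 011 → 0  (bit 3 = 0)
position 4: 010 → 0  (bit 2 = 0)
position 7: 001 → 1  (bit 1 = 1)
position 6: 000 → 1  (bit 0 = 1)
bits b7..b0 = 11100011 = 227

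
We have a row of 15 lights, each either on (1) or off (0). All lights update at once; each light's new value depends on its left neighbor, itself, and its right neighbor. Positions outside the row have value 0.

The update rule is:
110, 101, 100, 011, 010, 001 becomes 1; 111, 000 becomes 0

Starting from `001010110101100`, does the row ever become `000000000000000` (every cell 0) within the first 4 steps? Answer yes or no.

011111111111110
110000000000011
111000000000111
101100000001101
step 4 is 101100000001101, still not uniform 0

no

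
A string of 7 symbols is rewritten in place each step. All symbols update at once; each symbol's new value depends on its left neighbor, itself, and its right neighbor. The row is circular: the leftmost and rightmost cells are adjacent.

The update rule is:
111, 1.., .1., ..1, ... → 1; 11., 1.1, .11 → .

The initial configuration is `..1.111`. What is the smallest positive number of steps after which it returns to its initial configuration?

step 1: 111..1.
step 2: .1.111.
step 3: 11..1.1
step 4: 1.111..
step 5: 1..1.11
step 6: .111..1
step 7: ..1.111

7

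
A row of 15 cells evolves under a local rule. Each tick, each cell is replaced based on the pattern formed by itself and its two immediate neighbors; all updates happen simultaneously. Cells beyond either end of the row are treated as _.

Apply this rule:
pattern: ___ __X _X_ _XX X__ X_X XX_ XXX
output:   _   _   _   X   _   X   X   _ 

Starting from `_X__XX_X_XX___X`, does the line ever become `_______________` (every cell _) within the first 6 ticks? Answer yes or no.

yes

____XXX_XXX____
____X_XXX_X____
_____XX_XX_____
_____XXXXX_____
_____X___X_____
_______________
all cells are _ at tick 6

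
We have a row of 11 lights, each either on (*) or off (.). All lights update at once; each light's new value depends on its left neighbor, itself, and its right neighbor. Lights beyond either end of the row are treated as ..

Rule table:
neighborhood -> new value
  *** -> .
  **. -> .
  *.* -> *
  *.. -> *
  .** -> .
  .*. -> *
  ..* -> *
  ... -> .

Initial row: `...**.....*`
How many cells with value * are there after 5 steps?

6

..*..*...**
.******.*..
*......***.
**....*...*
..*..***.**
count of *: 6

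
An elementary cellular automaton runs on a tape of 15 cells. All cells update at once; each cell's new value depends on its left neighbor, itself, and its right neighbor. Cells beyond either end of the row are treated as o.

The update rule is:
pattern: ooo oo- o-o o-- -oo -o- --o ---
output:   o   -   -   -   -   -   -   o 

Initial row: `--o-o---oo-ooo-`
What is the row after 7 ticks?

------o-----o--
-oooo---ooo----
--oo--o--o--oo-
---------------
-ooooooooooooo-
--ooooooooooo--
---ooooooooo---

---ooooooooo---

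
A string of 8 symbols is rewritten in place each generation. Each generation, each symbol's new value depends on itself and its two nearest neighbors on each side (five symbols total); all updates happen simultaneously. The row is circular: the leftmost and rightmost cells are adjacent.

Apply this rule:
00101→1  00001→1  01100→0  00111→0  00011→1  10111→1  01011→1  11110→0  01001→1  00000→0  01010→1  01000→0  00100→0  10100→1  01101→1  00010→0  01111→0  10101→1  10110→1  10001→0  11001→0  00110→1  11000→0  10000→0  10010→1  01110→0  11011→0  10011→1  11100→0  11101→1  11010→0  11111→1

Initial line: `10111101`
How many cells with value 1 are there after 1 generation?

10100101
count of 1: 4

4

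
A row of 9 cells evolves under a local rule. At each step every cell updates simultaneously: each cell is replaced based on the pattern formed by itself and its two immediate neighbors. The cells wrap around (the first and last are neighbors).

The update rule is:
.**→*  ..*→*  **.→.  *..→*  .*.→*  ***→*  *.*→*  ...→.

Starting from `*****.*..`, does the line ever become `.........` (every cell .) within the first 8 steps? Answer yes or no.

****.****
***.*****
**.******
*.*******
.********
********.
*******.*
******.**
step 8 is ******.**, still not uniform .

no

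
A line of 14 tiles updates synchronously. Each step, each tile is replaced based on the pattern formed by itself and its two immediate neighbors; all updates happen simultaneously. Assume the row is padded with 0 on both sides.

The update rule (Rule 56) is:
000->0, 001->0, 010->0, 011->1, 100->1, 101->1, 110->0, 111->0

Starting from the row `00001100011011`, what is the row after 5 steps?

00000000101010

00001010010110
00000101001101
00000010101010
00000001010101
00000000101010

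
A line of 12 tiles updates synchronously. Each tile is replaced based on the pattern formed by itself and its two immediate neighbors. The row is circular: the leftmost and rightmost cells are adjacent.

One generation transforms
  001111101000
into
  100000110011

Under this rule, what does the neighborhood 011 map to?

0

At position 2 the neighborhood is 011; the next row has 0 there.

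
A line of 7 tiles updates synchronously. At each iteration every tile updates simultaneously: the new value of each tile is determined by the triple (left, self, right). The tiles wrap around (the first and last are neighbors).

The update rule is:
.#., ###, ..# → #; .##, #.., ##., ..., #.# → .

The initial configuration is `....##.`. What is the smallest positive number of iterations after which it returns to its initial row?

iteration 1: ...#...
iteration 2: ..##...
iteration 3: .#.....
iteration 4: ##.....
iteration 5: ......#
iteration 6: .....##
iteration 7: ....#..
iteration 8: ...##..
iteration 9: ..#....
iteration 10: .##....
iteration 11: #......
iteration 12: #.....#
iteration 13: .....#.
iteration 14: ....##.

14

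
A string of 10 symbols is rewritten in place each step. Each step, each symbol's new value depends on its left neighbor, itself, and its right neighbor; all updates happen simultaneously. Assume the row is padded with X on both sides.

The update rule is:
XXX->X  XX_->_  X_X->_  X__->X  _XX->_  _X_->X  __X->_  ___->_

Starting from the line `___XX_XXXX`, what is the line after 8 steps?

___X___X__

X______XXX
_X______XX
_XX______X
___X______
X__XX_____
_X___X____
_XX__XX___
___X___X__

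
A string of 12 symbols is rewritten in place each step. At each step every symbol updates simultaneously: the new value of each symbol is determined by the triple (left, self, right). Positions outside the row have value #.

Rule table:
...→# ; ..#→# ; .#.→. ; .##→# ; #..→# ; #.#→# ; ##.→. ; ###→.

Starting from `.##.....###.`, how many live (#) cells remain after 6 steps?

3

##.######..#
..##.....###
###.######..
...##.....##
####.######.
....##.....#
count of #: 3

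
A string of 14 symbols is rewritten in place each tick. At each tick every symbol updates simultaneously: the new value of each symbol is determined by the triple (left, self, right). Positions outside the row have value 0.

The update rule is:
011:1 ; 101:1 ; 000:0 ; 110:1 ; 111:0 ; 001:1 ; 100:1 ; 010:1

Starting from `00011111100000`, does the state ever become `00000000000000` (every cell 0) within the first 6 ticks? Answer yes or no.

00110000110000
01111001111000
11001111001100
11111001111110
10001111000011
11011001100111
tick 6 is 11011001100111, still not uniform 0

no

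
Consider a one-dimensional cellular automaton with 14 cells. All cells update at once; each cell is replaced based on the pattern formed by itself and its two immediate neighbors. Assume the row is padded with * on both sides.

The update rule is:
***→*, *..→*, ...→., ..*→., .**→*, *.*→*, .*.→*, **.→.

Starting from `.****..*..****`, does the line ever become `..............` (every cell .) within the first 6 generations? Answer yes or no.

no

****.*.**.****
***.****.*****
**.****.******
*.****.*******
.****.********
****.*********
generation 6 is ****.*********, still not uniform .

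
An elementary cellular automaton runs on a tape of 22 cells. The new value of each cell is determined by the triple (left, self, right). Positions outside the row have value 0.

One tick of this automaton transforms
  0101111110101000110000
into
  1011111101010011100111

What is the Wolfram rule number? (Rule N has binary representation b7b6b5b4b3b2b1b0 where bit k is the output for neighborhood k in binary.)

171

position 4: 111 → 1  (bit 7 = 1)
position 8: 110 → 0  (bit 6 = 0)
position 2: 101 → 1  (bit 5 = 1)
position 13: 100 → 0  (bit 4 = 0)
position 3: 011 → 1  (bit 3 = 1)
position 1: 010 → 0  (bit 2 = 0)
position 0: 001 → 1  (bit 1 = 1)
position 14: 000 → 1  (bit 0 = 1)
bits b7..b0 = 10101011 = 171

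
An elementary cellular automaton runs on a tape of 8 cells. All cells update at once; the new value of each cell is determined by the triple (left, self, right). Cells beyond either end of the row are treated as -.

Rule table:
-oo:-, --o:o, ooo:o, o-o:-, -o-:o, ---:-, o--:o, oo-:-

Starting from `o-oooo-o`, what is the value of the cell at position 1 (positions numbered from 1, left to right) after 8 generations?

o

o--oo--o
ooo--ooo
-o-oo-o-
oo----oo
--o--o--
-oooooo-
o-oooo-o  (repeats generation 0; period 7)
generation 8: o--oo--o
position 1 holds o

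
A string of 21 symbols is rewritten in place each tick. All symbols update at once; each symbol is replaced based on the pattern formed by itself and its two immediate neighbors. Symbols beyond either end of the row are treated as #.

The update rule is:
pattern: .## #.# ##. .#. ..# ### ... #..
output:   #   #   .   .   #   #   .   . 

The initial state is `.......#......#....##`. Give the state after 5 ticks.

......#......#....###
.....#......#....####
....#......#....#####
...#......#....######
..#......#....#######

..#......#....#######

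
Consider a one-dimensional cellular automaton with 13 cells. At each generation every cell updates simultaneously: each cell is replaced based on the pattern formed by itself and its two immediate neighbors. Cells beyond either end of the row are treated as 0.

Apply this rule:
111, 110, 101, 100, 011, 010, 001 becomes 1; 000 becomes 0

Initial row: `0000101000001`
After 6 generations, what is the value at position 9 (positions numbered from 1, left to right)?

generation 1: 0001111100011
generation 2: 0011111110111
generation 3: 0111111111111
generation 4: 1111111111111
generation 5: 1111111111111  (fixed point — unchanged through generation 6)
position 9 holds 1

1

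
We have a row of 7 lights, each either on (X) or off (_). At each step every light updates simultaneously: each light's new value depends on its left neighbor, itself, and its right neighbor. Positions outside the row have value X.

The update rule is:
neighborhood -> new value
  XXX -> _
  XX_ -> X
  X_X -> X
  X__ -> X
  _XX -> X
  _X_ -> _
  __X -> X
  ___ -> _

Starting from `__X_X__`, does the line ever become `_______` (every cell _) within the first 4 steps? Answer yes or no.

step 1: XX_X_XX
step 2: _XX_XX_
step 3: XXXXXXX
step 4: _______
all cells are _ at step 4

yes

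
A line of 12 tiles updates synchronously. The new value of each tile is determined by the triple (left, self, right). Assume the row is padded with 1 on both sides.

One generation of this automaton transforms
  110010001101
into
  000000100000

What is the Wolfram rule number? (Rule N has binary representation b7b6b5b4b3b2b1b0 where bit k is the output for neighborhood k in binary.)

position 0: 111 → 0  (bit 7 = 0)
position 1: 110 → 0  (bit 6 = 0)
position 10: 101 → 0  (bit 5 = 0)
position 2: 100 → 0  (bit 4 = 0)
position 8: 011 → 0  (bit 3 = 0)
position 4: 010 → 0  (bit 2 = 0)
position 3: 001 → 0  (bit 1 = 0)
position 6: 000 → 1  (bit 0 = 1)
bits b7..b0 = 00000001 = 1

1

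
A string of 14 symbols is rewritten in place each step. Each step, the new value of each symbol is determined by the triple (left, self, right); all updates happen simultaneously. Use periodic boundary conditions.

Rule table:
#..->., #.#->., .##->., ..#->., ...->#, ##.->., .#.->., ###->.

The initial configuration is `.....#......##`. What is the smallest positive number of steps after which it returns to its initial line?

.###...####...
.....#......##

2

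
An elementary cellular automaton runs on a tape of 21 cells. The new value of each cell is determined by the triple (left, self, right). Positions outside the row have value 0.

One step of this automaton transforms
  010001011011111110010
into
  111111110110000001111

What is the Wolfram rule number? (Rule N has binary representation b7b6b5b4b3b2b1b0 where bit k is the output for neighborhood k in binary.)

63

position 11: 111 → 0  (bit 7 = 0)
position 8: 110 → 0  (bit 6 = 0)
position 6: 101 → 1  (bit 5 = 1)
position 2: 100 → 1  (bit 4 = 1)
position 7: 011 → 1  (bit 3 = 1)
position 1: 010 → 1  (bit 2 = 1)
position 0: 001 → 1  (bit 1 = 1)
position 3: 000 → 1  (bit 0 = 1)
bits b7..b0 = 00111111 = 63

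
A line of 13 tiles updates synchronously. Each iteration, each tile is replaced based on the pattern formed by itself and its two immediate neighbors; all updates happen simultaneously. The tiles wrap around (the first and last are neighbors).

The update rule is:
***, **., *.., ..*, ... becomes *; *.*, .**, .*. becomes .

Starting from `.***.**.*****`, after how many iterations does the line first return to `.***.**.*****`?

26

iteration 1: ..**..*..****
iteration 2: **.***.**.***
iteration 3: **..**..*..**
iteration 4: ****.***.**.*
iteration 5: ****..**..*..
iteration 6: .*****.***.**
iteration 7: ..****..**..*
iteration 8: **.*****.***.
iteration 9: .*..****..**.
iteration 10: *.**.*****.**
iteration 11: *..*..****..*
iteration 12: ***.**.*****.
iteration 13: .**..*..****.
iteration 14: *.***.**.****
iteration 15: *..**..*..***
iteration 16: ***.***.**.**
iteration 17: ***..**..*..*
iteration 18: *****.***.**.
iteration 19: .****..**..*.
iteration 20: *.*****.***.*
iteration 21: *..****..**..
iteration 22: .**.*****.***
iteration 23: ..*..****..**
iteration 24: **.**.*****.*
iteration 25: **..*..****..
iteration 26: .***.**.*****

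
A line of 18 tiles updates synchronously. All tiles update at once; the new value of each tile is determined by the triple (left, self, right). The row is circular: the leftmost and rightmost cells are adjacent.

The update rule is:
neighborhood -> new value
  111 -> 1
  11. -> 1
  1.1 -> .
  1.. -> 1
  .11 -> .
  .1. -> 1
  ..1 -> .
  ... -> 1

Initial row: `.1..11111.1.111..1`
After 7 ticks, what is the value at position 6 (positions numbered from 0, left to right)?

.

.11..1111.1..111.1
..11..111.11..11.1
1..11..11..11..1.1
11..11..11..11.1..
.11..11..11..1.11.
..11..11..11.1..11
1..11..11..1.11..1
position 6 holds .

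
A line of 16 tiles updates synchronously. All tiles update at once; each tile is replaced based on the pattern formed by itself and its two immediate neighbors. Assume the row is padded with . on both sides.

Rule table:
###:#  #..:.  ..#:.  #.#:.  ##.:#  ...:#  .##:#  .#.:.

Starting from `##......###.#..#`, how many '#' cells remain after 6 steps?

13

step 1: ##.####.###.....
step 2: ##.####.###.####
step 3: ##.####.###.####  (fixed point — unchanged through step 6)
count of #: 13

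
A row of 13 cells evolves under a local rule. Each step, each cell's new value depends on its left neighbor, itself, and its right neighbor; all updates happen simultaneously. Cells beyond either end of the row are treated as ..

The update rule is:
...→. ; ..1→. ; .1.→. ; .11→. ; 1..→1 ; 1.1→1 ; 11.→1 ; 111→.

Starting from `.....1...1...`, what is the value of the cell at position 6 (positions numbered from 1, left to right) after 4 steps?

......1...1..
.......1...1.
........1...1
.........1...
position 6 holds .

.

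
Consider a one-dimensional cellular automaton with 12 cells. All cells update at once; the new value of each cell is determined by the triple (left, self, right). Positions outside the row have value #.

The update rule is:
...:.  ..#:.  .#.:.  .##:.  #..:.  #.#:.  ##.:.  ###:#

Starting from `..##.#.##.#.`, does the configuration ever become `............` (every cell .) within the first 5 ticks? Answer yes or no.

yes

............
all cells are . at tick 1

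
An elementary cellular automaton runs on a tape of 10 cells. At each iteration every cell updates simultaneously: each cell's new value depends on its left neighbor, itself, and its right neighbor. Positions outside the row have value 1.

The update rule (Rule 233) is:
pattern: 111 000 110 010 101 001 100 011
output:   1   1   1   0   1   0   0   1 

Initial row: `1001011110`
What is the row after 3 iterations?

1101111111

1000111111
1010111111
1101111111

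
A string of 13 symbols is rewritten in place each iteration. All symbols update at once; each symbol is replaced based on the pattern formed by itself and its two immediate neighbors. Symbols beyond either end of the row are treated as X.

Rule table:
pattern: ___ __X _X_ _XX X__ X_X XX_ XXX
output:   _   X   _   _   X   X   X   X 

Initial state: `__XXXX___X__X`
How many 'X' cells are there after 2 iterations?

XX_XXXX_X_XX_
XXX_XXXX_X_XX
count of X: 10

10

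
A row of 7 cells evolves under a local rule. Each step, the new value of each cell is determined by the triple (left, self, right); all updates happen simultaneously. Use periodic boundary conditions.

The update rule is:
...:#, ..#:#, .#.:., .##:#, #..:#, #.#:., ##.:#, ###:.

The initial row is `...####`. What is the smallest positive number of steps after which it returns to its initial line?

2

####..#
...####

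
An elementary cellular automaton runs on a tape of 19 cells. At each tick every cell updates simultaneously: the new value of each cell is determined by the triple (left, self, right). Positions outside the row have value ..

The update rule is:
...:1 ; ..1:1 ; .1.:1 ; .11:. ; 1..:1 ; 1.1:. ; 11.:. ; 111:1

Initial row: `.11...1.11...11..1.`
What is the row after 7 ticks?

1..1111111111111..1

1..1111...111..1111
111.11.111.1.11.11.
.1......1..1......1
1111111111111111111
.11111111111111111.
1.111111111111111.1
1..1111111111111..1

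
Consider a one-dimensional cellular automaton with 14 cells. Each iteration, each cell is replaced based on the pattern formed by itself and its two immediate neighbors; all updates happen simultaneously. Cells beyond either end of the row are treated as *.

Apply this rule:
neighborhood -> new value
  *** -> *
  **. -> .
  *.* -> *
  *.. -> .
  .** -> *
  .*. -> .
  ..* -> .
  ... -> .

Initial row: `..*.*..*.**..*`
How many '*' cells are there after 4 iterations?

1

iteration 1: ...*....**...*
iteration 2: ........*....*
iteration 3: .............*
iteration 4: .............*
count of *: 1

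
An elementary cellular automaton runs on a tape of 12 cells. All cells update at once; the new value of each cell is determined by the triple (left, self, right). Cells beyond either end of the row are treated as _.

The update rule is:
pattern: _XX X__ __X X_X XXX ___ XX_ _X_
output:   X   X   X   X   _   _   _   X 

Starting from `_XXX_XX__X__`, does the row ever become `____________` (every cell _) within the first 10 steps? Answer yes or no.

no

XX__XX_XXXX_
X_XXX_XX___X
XXX__XX_X_XX
X__XXX_XXXX_
XXXX__XX___X
X___XXX_X_XX
XX_XX__XXXX_
X_XX_XXX___X
XXX_XX__X_XX
X__XX_XXXXX_
step 10 is X__XX_XXXXX_, still not uniform _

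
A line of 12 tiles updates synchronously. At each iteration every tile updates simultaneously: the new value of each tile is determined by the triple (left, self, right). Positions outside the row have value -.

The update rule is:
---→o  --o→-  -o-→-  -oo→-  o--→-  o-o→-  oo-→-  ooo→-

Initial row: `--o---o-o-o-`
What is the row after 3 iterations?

iteration 1: o---o-------
iteration 2: --o---oooooo
iteration 3: o---o-------

o---o-------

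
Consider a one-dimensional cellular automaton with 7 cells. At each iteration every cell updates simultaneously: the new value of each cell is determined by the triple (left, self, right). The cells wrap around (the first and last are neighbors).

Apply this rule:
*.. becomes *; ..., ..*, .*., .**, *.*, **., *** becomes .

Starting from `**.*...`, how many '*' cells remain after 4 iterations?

1

iteration 1: ....*..
iteration 2: .....*.
iteration 3: ......*
iteration 4: *......
count of *: 1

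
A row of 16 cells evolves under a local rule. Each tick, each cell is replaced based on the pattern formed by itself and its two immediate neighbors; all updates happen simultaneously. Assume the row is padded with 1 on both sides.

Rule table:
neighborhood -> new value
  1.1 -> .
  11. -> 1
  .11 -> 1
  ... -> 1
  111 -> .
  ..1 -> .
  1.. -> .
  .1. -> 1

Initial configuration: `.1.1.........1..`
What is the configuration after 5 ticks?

.1.1.1111111.1..
.1.1.1.....1.1..
.1.1.1.111.1.1..
.1.1.1.1.1.1.1..
.1.1.1.1.1.1.1..

.1.1.1.1.1.1.1..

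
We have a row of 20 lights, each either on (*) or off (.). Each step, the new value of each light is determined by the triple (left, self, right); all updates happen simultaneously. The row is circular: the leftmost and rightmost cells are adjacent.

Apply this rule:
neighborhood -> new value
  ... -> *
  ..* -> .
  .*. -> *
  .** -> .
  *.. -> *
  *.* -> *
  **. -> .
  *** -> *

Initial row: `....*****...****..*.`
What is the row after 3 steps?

step 1: ***..***.**..**.*.**
step 2: **.*..*.*..*...***.*
step 3: *.***.****.***..*.*.

*.***.****.***..*.*.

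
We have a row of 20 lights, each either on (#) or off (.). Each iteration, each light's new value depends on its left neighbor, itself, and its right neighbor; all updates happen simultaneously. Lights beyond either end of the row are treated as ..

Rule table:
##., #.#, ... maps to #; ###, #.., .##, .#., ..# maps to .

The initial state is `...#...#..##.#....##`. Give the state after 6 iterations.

#....#.#.....#..####

iteration 1: ##...#.....##..##..#
iteration 2: .#.#...###..#...#...
iteration 3: ..#..#...#....#...##
iteration 4: #......#...##...#..#
iteration 5: ..####...#..#.#.....
iteration 6: #....#.#.....#..####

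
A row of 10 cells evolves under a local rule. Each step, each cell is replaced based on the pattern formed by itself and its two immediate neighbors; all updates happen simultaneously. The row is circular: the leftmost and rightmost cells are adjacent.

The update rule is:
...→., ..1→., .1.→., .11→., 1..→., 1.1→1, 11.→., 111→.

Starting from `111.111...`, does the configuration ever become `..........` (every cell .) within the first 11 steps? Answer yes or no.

yes

...1......
..........
all cells are . at step 2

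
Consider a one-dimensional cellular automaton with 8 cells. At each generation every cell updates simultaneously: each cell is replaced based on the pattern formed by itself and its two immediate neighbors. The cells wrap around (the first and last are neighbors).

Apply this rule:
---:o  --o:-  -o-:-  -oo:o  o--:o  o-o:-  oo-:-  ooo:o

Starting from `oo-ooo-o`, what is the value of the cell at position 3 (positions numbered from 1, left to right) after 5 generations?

generation 1: o--oo--o
generation 2: -o-o-o-o
generation 3: --------
generation 4: oooooooo
generation 5: oooooooo
position 3 holds o

o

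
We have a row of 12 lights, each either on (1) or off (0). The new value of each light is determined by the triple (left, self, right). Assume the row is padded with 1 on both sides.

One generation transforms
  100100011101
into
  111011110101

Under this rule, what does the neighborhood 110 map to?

At position 0 the neighborhood is 110; the next row has 1 there.

1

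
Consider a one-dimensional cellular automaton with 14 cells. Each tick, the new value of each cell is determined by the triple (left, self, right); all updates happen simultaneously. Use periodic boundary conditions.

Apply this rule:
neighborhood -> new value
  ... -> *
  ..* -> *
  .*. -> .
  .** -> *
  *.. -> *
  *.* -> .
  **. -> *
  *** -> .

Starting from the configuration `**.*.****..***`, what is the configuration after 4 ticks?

........*..***

.*...*..****..
*.***.***..***
*.*.*.*.****..
........*..***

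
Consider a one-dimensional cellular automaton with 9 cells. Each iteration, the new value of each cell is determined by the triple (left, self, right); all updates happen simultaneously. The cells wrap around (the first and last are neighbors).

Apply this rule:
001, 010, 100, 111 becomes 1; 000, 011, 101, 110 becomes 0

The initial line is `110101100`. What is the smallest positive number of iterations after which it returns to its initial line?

iteration 1: 000100011
iteration 2: 101110100
iteration 3: 100100111
iteration 4: 011111011
iteration 5: 001110000
iteration 6: 010101000
iteration 7: 110101100

7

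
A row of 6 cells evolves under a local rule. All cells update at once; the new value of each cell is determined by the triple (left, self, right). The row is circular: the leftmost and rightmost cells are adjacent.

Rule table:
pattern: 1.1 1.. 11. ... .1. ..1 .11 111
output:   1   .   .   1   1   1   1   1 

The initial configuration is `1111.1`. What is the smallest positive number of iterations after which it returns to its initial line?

6

iteration 1: 111.11
iteration 2: 11.111
iteration 3: 1.1111
iteration 4: .11111
iteration 5: 11111.
iteration 6: 1111.1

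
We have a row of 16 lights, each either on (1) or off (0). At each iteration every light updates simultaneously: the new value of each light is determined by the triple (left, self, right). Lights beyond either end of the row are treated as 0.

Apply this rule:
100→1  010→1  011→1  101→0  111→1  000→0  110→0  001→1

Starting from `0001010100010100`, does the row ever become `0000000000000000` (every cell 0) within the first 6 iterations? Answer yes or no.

no

iteration 1: 0011010110110110
iteration 2: 0110010100100101
iteration 3: 1101110111111101
iteration 4: 1001100111111001
iteration 5: 1111011111110111
iteration 6: 1110011111100110
iteration 6 is 1110011111100110, still not uniform 0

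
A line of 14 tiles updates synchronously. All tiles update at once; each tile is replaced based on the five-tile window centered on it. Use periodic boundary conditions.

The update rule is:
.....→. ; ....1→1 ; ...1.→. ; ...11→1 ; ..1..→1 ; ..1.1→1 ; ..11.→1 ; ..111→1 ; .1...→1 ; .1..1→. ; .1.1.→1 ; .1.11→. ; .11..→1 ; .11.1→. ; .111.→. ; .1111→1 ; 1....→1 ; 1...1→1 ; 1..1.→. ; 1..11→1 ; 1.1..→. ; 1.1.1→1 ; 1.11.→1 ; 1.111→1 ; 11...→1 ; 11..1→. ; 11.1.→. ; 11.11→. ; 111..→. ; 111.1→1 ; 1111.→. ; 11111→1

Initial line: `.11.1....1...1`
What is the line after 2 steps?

1.1111.1.1.1.1

.1...111.111.1
1.1111.1.1.1.1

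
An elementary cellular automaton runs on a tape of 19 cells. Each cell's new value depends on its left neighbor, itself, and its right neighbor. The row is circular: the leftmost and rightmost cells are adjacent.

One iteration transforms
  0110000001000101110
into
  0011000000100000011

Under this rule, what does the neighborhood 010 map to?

At position 9 the neighborhood is 010; the next row has 0 there.

0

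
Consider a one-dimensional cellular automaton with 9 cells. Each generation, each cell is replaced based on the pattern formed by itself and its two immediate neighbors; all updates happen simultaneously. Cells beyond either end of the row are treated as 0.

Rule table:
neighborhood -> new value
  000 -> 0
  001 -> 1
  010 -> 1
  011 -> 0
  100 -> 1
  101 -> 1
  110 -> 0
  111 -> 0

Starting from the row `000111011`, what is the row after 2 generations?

001000100
011101110

011101110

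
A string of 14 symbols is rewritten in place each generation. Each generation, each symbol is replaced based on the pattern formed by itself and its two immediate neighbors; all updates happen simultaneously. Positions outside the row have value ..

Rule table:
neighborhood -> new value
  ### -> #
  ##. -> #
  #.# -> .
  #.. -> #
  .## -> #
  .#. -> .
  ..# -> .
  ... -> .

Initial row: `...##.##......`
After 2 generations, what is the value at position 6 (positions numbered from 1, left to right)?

.

generation 1: ...##.###.....
generation 2: ...##.####....
position 6 holds .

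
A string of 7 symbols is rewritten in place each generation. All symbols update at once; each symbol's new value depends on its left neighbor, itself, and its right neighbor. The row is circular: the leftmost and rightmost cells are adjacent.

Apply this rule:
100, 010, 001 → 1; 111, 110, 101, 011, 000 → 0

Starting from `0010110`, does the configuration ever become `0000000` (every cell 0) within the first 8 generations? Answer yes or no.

0110001
0001011
1011000
1000101
0101100
1100010
0010110  (repeats generation 0; period 7)
generation 8: 0110001
generation 8 is 0110001, still not uniform 0

no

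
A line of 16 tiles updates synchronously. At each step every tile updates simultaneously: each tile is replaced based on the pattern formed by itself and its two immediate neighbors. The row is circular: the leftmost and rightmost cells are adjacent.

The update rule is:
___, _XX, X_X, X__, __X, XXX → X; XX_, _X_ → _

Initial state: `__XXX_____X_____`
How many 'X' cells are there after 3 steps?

XXXX_XXXXX_XXXXX
XXX_XXXXX_XXXXXX
XX_XXXXX_XXXXXXX
count of X: 14

14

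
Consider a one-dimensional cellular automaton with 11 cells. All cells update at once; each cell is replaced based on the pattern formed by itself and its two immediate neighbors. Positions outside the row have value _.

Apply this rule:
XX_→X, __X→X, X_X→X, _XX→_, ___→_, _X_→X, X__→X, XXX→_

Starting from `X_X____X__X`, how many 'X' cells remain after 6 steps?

7

XXXX__XXXXX
___XXX____X
__X__XX__XX
_XXXX_XXX_X
X___XX__XXX
XX_X_XXX__X
count of X: 7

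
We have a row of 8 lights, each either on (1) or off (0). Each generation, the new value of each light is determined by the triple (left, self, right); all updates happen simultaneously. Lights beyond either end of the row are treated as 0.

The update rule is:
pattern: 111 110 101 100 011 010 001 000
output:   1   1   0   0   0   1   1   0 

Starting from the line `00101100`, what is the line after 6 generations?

generation 1: 01100100
generation 2: 10101100
generation 3: 10100100
generation 4: 10101100  (repeats generation 2; period 2)
generation 6: 10101100

10101100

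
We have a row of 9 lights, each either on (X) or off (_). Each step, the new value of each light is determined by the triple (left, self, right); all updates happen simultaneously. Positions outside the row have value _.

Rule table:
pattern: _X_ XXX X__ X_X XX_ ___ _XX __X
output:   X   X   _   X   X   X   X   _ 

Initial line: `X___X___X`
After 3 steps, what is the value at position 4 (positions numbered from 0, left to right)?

X

X_X_X_X_X
XXXXXXXXX
XXXXXXXXX
position 4 holds X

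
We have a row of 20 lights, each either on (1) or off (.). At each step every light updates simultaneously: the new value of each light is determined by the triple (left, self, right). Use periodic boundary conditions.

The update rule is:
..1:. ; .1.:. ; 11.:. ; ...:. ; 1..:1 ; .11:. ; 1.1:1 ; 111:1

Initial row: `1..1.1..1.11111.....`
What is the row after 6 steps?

1.....1..1.1..1.1.1.

.1..1.1..1.111.1....
..1..1.1..1.1.1.1...
...1..1.1..1.1.1.1..
....1..1.1..1.1.1.1.
.....1..1.1..1.1.1.1
1.....1..1.1..1.1.1.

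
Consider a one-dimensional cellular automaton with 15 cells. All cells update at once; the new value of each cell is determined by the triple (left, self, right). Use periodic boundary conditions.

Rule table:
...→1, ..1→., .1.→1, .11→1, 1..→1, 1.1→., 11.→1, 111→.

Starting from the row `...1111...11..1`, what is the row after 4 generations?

.1.11.1.1.1.1.1

11.1..111.111.1
.1.11.1.1.1.1.1
.1.11.1.1.1.1.1  (fixed point — unchanged through generation 4)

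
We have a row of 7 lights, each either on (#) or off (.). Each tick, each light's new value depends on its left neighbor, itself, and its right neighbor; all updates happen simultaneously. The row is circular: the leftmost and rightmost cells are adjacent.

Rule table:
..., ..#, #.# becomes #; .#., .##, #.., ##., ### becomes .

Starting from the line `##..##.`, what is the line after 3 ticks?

tick 1: ...#..#
tick 2: .##..#.
tick 3: #...#..

#...#..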